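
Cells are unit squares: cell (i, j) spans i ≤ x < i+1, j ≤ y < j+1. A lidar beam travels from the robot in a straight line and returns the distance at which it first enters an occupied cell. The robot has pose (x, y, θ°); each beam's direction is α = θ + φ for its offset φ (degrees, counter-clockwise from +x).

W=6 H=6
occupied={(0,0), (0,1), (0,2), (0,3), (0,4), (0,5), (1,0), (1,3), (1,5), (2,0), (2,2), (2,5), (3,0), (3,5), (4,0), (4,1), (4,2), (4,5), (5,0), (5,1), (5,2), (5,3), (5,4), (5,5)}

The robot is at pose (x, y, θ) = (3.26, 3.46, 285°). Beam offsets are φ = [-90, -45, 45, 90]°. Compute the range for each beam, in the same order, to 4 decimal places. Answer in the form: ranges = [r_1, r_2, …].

beam 1: φ=-90°, α=195°
  direction (-0.9659, -0.2588); cell (3,3); t to first gridline: x 0.2692, y 1.7773 (then +1.0353 / +3.8637)
    (2,3) via x @ 0.2692
    (1,3) via x @ 1.3044  # hit
  → r_1 = 1.3044
beam 2: φ=-45°, α=240°
  direction (-0.5000, -0.8660); cell (3,3); t to first gridline: x 0.5200, y 0.5312 (then +2.0000 / +1.1547)
    (2,3) via x @ 0.5200
    (2,2) via y @ 0.5312  # hit
  → r_2 = 0.5312
beam 3: φ=45°, α=330°
  direction (0.8660, -0.5000); cell (3,3); t to first gridline: x 0.8545, y 0.9200 (then +1.1547 / +2.0000)
    (4,3) via x @ 0.8545
    (4,2) via y @ 0.9200  # hit
  → r_3 = 0.9200
beam 4: φ=90°, α=15°
  direction (0.9659, 0.2588); cell (3,3); t to first gridline: x 0.7661, y 2.0864 (then +1.0353 / +3.8637)
    (4,3) via x @ 0.7661
    (5,3) via x @ 1.8014  # hit
  → r_4 = 1.8014

ranges = [1.3044, 0.5312, 0.9200, 1.8014]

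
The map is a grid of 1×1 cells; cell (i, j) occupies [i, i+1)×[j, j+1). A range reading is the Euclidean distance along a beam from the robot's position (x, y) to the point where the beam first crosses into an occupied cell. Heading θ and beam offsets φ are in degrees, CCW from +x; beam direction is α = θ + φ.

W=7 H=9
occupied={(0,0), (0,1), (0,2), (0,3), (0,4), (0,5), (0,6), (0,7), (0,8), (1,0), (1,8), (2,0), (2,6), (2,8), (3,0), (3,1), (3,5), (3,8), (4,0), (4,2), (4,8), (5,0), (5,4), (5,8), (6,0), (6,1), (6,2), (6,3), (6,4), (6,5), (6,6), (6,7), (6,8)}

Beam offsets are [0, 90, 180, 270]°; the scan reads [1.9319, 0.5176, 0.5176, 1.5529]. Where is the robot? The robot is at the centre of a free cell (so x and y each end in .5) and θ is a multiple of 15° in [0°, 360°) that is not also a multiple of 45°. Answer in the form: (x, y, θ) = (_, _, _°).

(x, y, θ) = (1.5, 1.5, 105°)

Enumerate (i+0.5, j+0.5, θ) over the 30 free cells and 16 admissible headings. For each, cast all 4 beams and compare to the given ranges.
  (3.5, 4.5, 60°): beam 1 = 0.5774 ≠ 1.9319 ✗
  (5.5, 3.5, 120°): beam 1 = 0.5774 ≠ 1.9319 ✗
  (5.5, 1.5, 120°): beam 1 = 1.0000 ≠ 1.9319 ✗
  …
  (1.5, 1.5, 105°): r_1=1.9319, r_2=0.5176, r_3=0.5176, r_4=1.5529 — all match ✓
Unique over the lattice → pose = (1.5, 1.5, 105°).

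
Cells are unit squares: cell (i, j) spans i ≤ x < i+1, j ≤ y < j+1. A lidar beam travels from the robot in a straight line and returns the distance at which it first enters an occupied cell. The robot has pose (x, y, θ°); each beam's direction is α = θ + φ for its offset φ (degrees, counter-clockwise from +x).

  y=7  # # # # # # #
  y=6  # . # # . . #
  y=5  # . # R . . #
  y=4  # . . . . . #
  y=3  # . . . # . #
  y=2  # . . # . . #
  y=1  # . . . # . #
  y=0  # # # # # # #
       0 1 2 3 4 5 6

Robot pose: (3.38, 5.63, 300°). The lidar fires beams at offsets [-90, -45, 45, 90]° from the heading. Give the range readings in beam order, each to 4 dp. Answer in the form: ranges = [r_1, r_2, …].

beam 1: φ=-90°, α=210°
  direction (-0.8660, -0.5000); cell (3,5); t to first gridline: x 0.4388, y 1.2600 (then +1.1547 / +2.0000)
    (2,5) via x @ 0.4388  # hit
  → r_1 = 0.4388
beam 2: φ=-45°, α=255°
  direction (-0.2588, -0.9659); cell (3,5); t to first gridline: x 1.4682, y 0.6522 (then +3.8637 / +1.0353)
    (3,4) via y @ 0.6522
    (2,4) via x @ 1.4682
    (2,3) via y @ 1.6875
    (2,2) via y @ 2.7228
    (2,1) via y @ 3.7581
    (2,0) via y @ 4.7933  # hit
  → r_2 = 4.7933
beam 3: φ=45°, α=345°
  direction (0.9659, -0.2588); cell (3,5); t to first gridline: x 0.6419, y 2.4341 (then +1.0353 / +3.8637)
    (4,5) via x @ 0.6419
    (5,5) via x @ 1.6771
    (5,4) via y @ 2.4341
    (6,4) via x @ 2.7124  # hit
  → r_3 = 2.7124
beam 4: φ=90°, α=30°
  direction (0.8660, 0.5000); cell (3,5); t to first gridline: x 0.7159, y 0.7400 (then +1.1547 / +2.0000)
    (4,5) via x @ 0.7159
    (4,6) via y @ 0.7400
    (5,6) via x @ 1.8706
    (5,7) via y @ 2.7400  # hit
  → r_4 = 2.7400

ranges = [0.4388, 4.7933, 2.7124, 2.7400]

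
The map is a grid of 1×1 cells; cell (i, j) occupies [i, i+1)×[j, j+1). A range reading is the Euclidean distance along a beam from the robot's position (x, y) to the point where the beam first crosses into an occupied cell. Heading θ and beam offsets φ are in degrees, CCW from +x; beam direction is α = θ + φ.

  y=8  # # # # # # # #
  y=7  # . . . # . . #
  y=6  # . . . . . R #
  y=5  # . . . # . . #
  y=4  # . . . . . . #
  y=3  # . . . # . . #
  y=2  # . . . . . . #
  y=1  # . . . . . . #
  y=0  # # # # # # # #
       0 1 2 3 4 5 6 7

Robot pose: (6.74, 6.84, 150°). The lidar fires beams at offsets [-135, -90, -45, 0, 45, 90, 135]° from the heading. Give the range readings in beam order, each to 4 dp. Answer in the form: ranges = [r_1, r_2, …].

ranges = [0.2692, 0.5200, 1.2009, 2.0092, 5.9425, 3.4800, 1.0046]

beam 1: φ=-135°, α=15°
  d=(0.9659,0.2588)  start (6,6)  tX=0.2692 tY=0.6182  stride 1/|dx|=1.0353 1/|dy|=3.8637
    cross x-line → (7,6), t=0.2692 (wall)
  → r_1 = 0.2692
beam 2: φ=-90°, α=60°
  d=(0.5000,0.8660)  start (6,6)  tX=0.5200 tY=0.1848  stride 1/|dx|=2.0000 1/|dy|=1.1547
    cross y-line → (6,7), t=0.1848
    cross x-line → (7,7), t=0.5200 (wall)
  → r_2 = 0.5200
beam 3: φ=-45°, α=105°
  d=(-0.2588,0.9659)  start (6,6)  tX=2.8591 tY=0.1656  stride 1/|dx|=3.8637 1/|dy|=1.0353
    cross y-line → (6,7), t=0.1656
    cross y-line → (6,8), t=1.2009 (wall)
  → r_3 = 1.2009
beam 4: φ=0°, α=150°
  d=(-0.8660,0.5000)  start (6,6)  tX=0.8545 tY=0.3200  stride 1/|dx|=1.1547 1/|dy|=2.0000
    cross y-line → (6,7), t=0.3200
    cross x-line → (5,7), t=0.8545
    cross x-line → (4,7), t=2.0092 (wall)
  → r_4 = 2.0092
beam 5: φ=45°, α=195°
  d=(-0.9659,-0.2588)  start (6,6)  tX=0.7661 tY=3.2455  stride 1/|dx|=1.0353 1/|dy|=3.8637
    cross x-line → (5,6), t=0.7661
    cross x-line → (4,6), t=1.8014
    cross x-line → (3,6), t=2.8367
    cross y-line → (3,5), t=3.2455
    cross x-line → (2,5), t=3.8719
    cross x-line → (1,5), t=4.9072
    cross x-line → (0,5), t=5.9425 (wall)
  → r_5 = 5.9425
beam 6: φ=90°, α=240°
  d=(-0.5000,-0.8660)  start (6,6)  tX=1.4800 tY=0.9699  stride 1/|dx|=2.0000 1/|dy|=1.1547
    cross y-line → (6,5), t=0.9699
    cross x-line → (5,5), t=1.4800
    cross y-line → (5,4), t=2.1246
    cross y-line → (5,3), t=3.2793
    cross x-line → (4,3), t=3.4800 (wall)
  → r_6 = 3.4800
beam 7: φ=135°, α=285°
  d=(0.2588,-0.9659)  start (6,6)  tX=1.0046 tY=0.8696  stride 1/|dx|=3.8637 1/|dy|=1.0353
    cross y-line → (6,5), t=0.8696
    cross x-line → (7,5), t=1.0046 (wall)
  → r_7 = 1.0046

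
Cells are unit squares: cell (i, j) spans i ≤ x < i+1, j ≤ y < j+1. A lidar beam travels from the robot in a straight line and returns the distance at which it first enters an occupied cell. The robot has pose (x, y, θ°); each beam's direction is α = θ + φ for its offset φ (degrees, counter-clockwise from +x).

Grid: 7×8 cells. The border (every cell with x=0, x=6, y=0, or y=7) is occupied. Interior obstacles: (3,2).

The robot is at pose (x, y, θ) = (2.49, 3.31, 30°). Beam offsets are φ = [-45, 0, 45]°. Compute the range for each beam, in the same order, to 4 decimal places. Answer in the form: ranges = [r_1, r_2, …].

ranges = [1.1977, 4.0530, 3.8202]

beam 1: φ=-45°, α=345°
  d=(0.9659,-0.2588)  start (2,3)  tX=0.5280 tY=1.1977  stride 1/|dx|=1.0353 1/|dy|=3.8637
    cross x-line → (3,3), t=0.5280
    cross y-line → (3,2), t=1.1977 (wall)
  → r_1 = 1.1977
beam 2: φ=0°, α=30°
  d=(0.8660,0.5000)  start (2,3)  tX=0.5889 tY=1.3800  stride 1/|dx|=1.1547 1/|dy|=2.0000
    cross x-line → (3,3), t=0.5889
    cross y-line → (3,4), t=1.3800
    cross x-line → (4,4), t=1.7436
    cross x-line → (5,4), t=2.8983
    cross y-line → (5,5), t=3.3800
    cross x-line → (6,5), t=4.0530 (wall)
  → r_2 = 4.0530
beam 3: φ=45°, α=75°
  d=(0.2588,0.9659)  start (2,3)  tX=1.9705 tY=0.7143  stride 1/|dx|=3.8637 1/|dy|=1.0353
    cross y-line → (2,4), t=0.7143
    cross y-line → (2,5), t=1.7496
    cross x-line → (3,5), t=1.9705
    cross y-line → (3,6), t=2.7849
    cross y-line → (3,7), t=3.8202 (wall)
  → r_3 = 3.8202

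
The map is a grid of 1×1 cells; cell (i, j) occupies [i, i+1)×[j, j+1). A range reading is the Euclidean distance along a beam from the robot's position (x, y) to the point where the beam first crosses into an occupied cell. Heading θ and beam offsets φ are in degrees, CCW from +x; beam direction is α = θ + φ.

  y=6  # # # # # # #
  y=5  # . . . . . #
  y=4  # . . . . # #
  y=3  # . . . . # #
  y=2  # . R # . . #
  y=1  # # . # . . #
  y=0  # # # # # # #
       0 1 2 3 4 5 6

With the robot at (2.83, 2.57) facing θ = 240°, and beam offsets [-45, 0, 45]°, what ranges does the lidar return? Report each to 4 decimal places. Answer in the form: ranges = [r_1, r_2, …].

beam 1: φ=-45°, α=195°
  cosα=-0.9659 sinα=-0.2588 | (2,2) | tMaxX 0.8593 tMaxY 2.2023 | tΔX 1.0353 tΔY 3.8637
    t=0.8593 [x] (1,2)
    t=1.8946 [x] (0,2) — stop
  → r_1 = 1.8946
beam 2: φ=0°, α=240°
  cosα=-0.5000 sinα=-0.8660 | (2,2) | tMaxX 1.6600 tMaxY 0.6582 | tΔX 2.0000 tΔY 1.1547
    t=0.6582 [y] (2,1)
    t=1.6600 [x] (1,1) — stop
  → r_2 = 1.6600
beam 3: φ=45°, α=285°
  cosα=0.2588 sinα=-0.9659 | (2,2) | tMaxX 0.6568 tMaxY 0.5901 | tΔX 3.8637 tΔY 1.0353
    t=0.5901 [y] (2,1)
    t=0.6568 [x] (3,1) — stop
  → r_3 = 0.6568

ranges = [1.8946, 1.6600, 0.6568]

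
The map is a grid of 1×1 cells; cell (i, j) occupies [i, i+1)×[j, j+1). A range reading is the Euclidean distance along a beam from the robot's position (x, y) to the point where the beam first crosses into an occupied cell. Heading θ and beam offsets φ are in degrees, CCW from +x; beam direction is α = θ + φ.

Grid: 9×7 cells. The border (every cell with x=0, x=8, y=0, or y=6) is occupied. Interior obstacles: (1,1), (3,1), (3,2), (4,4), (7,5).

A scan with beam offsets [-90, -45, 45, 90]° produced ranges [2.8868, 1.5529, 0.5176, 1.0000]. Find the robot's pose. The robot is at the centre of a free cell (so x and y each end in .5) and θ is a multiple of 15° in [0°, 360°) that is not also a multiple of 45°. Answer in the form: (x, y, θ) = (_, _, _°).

(x, y, θ) = (5.5, 5.5, 60°)

The pose lattice has 30·16 = 480 candidates. Test each by forward raycasting.
  (7.5, 1.5, 300°): beam 1 = 1.0000 ≠ 2.8868 ✗
  (5.5, 3.5, 345°): beam 1 = 2.5882 ≠ 2.8868 ✗
  (7.5, 1.5, 75°): beam 1 = 0.5176 ≠ 2.8868 ✗
  (2.5, 1.5, 15°): beam 1 = 0.5176 ≠ 2.8868 ✗
  …
  (5.5, 5.5, 60°): r_1=2.8868, r_2=1.5529, r_3=0.5176, r_4=1.0000 — all match ✓
Only this pose fits every beam.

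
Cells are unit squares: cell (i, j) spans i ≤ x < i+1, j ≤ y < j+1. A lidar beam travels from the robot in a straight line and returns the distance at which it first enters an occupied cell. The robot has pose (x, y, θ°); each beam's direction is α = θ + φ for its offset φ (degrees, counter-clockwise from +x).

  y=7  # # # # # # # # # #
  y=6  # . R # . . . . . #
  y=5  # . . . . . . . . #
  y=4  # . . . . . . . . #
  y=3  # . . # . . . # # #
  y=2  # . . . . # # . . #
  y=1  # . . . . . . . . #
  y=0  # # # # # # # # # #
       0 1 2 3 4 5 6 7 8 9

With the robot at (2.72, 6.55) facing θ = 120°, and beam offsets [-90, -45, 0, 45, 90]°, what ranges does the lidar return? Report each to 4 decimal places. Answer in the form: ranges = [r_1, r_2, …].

ranges = [0.3233, 0.4659, 0.5196, 1.7387, 1.9861]

beam 1: φ=-90°, α=30°
  dir = (cos 30°, sin 30°) = (0.8660, 0.5000); from cell (2,6)
  next x-line at t=0.3233, next y-line at t=0.9000; Δt_x=1.1547, Δt_y=2.0000
    x: enter (3,6) at t=0.3233 ← occupied
  → r_1 = 0.3233
beam 2: φ=-45°, α=75°
  dir = (cos 75°, sin 75°) = (0.2588, 0.9659); from cell (2,6)
  next x-line at t=1.0818, next y-line at t=0.4659; Δt_x=3.8637, Δt_y=1.0353
    y: enter (2,7) at t=0.4659 ← occupied
  → r_2 = 0.4659
beam 3: φ=0°, α=120°
  dir = (cos 120°, sin 120°) = (-0.5000, 0.8660); from cell (2,6)
  next x-line at t=1.4400, next y-line at t=0.5196; Δt_x=2.0000, Δt_y=1.1547
    y: enter (2,7) at t=0.5196 ← occupied
  → r_3 = 0.5196
beam 4: φ=45°, α=165°
  dir = (cos 165°, sin 165°) = (-0.9659, 0.2588); from cell (2,6)
  next x-line at t=0.7454, next y-line at t=1.7387; Δt_x=1.0353, Δt_y=3.8637
    x: enter (1,6) at t=0.7454
    y: enter (1,7) at t=1.7387 ← occupied
  → r_4 = 1.7387
beam 5: φ=90°, α=210°
  dir = (cos 210°, sin 210°) = (-0.8660, -0.5000); from cell (2,6)
  next x-line at t=0.8314, next y-line at t=1.1000; Δt_x=1.1547, Δt_y=2.0000
    x: enter (1,6) at t=0.8314
    y: enter (1,5) at t=1.1000
    x: enter (0,5) at t=1.9861 ← occupied
  → r_5 = 1.9861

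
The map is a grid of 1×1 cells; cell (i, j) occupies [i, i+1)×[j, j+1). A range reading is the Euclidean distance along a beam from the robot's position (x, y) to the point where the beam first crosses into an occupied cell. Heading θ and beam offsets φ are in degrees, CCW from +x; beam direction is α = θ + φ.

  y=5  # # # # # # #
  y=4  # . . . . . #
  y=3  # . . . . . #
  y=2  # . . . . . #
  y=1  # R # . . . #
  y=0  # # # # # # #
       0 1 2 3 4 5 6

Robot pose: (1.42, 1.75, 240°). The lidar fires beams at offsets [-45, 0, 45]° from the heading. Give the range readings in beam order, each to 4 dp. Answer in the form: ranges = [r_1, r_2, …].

ranges = [0.4348, 0.8400, 0.7765]

beam 1: φ=-45°, α=195°
  d=(-0.9659,-0.2588)  start (1,1)  tX=0.4348 tY=2.8978  stride 1/|dx|=1.0353 1/|dy|=3.8637
    cross x-line → (0,1), t=0.4348 (wall)
  → r_1 = 0.4348
beam 2: φ=0°, α=240°
  d=(-0.5000,-0.8660)  start (1,1)  tX=0.8400 tY=0.8660  stride 1/|dx|=2.0000 1/|dy|=1.1547
    cross x-line → (0,1), t=0.8400 (wall)
  → r_2 = 0.8400
beam 3: φ=45°, α=285°
  d=(0.2588,-0.9659)  start (1,1)  tX=2.2409 tY=0.7765  stride 1/|dx|=3.8637 1/|dy|=1.0353
    cross y-line → (1,0), t=0.7765 (wall)
  → r_3 = 0.7765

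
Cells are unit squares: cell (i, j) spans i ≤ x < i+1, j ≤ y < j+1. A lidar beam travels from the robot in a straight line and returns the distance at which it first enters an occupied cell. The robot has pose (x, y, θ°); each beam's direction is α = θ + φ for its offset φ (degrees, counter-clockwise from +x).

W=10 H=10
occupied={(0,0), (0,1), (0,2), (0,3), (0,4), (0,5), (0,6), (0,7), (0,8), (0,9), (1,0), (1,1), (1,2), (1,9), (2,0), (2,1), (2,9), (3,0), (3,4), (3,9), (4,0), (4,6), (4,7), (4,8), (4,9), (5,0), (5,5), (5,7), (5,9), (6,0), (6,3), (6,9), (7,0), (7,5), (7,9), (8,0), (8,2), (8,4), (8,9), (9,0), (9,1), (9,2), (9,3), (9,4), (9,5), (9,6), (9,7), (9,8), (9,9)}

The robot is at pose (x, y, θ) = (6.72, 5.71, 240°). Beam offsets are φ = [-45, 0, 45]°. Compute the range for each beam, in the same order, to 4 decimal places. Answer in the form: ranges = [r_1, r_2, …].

beam 1: φ=-45°, α=195°
  direction (-0.9659, -0.2588); cell (6,5); t to first gridline: x 0.7454, y 2.7432 (then +1.0353 / +3.8637)
    (5,5) via x @ 0.7454  # hit
  → r_1 = 0.7454
beam 2: φ=0°, α=240°
  direction (-0.5000, -0.8660); cell (6,5); t to first gridline: x 1.4400, y 0.8198 (then +2.0000 / +1.1547)
    (6,4) via y @ 0.8198
    (5,4) via x @ 1.4400
    (5,3) via y @ 1.9745
    (5,2) via y @ 3.1292
    (4,2) via x @ 3.4400
    (4,1) via y @ 4.2839
    (4,0) via y @ 5.4386  # hit
  → r_2 = 5.4386
beam 3: φ=45°, α=285°
  direction (0.2588, -0.9659); cell (6,5); t to first gridline: x 1.0818, y 0.7350 (then +3.8637 / +1.0353)
    (6,4) via y @ 0.7350
    (7,4) via x @ 1.0818
    (7,3) via y @ 1.7703
    (7,2) via y @ 2.8056
    (7,1) via y @ 3.8409
    (7,0) via y @ 4.8762  # hit
  → r_3 = 4.8762

ranges = [0.7454, 5.4386, 4.8762]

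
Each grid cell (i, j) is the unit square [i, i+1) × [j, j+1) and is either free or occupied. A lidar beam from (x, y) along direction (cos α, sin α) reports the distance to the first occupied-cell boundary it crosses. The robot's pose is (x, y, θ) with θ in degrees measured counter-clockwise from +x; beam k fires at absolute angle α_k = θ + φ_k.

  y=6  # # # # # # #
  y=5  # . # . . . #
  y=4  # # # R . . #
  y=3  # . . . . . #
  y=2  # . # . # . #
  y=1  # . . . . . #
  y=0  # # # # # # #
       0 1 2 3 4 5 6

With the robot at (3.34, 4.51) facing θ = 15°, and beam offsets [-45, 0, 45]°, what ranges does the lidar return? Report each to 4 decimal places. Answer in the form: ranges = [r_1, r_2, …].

ranges = [3.0715, 2.7538, 1.7205]

beam 1: φ=-45°, α=330°
  cosα=0.8660 sinα=-0.5000 | (3,4) | tMaxX 0.7621 tMaxY 1.0200 | tΔX 1.1547 tΔY 2.0000
    t=0.7621 [x] (4,4)
    t=1.0200 [y] (4,3)
    t=1.9168 [x] (5,3)
    t=3.0200 [y] (5,2)
    t=3.0715 [x] (6,2) — stop
  → r_1 = 3.0715
beam 2: φ=0°, α=15°
  cosα=0.9659 sinα=0.2588 | (3,4) | tMaxX 0.6833 tMaxY 1.8932 | tΔX 1.0353 tΔY 3.8637
    t=0.6833 [x] (4,4)
    t=1.7186 [x] (5,4)
    t=1.8932 [y] (5,5)
    t=2.7538 [x] (6,5) — stop
  → r_2 = 2.7538
beam 3: φ=45°, α=60°
  cosα=0.5000 sinα=0.8660 | (3,4) | tMaxX 1.3200 tMaxY 0.5658 | tΔX 2.0000 tΔY 1.1547
    t=0.5658 [y] (3,5)
    t=1.3200 [x] (4,5)
    t=1.7205 [y] (4,6) — stop
  → r_3 = 1.7205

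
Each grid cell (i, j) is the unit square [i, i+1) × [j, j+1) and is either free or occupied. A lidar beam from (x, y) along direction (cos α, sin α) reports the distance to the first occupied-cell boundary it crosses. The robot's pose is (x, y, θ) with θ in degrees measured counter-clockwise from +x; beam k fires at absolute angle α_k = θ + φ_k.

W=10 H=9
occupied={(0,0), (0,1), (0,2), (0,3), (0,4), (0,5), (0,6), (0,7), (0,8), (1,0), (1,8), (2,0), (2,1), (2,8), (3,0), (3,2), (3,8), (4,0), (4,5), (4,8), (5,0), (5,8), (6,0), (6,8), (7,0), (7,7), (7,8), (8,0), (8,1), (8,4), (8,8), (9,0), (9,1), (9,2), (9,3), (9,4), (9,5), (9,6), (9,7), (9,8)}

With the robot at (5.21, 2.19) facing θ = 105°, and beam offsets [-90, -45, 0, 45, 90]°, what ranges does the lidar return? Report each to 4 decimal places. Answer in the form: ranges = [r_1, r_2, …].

ranges = [3.9237, 5.5541, 2.9091, 1.3972, 2.2880]

beam 1: φ=-90°, α=15°
  dir = (cos 15°, sin 15°) = (0.9659, 0.2588); from cell (5,2)
  next x-line at t=0.8179, next y-line at t=3.1296; Δt_x=1.0353, Δt_y=3.8637
    x: enter (6,2) at t=0.8179
    x: enter (7,2) at t=1.8531
    x: enter (8,2) at t=2.8884
    y: enter (8,3) at t=3.1296
    x: enter (9,3) at t=3.9237 ← occupied
  → r_1 = 3.9237
beam 2: φ=-45°, α=60°
  dir = (cos 60°, sin 60°) = (0.5000, 0.8660); from cell (5,2)
  next x-line at t=1.5800, next y-line at t=0.9353; Δt_x=2.0000, Δt_y=1.1547
    y: enter (5,3) at t=0.9353
    x: enter (6,3) at t=1.5800
    y: enter (6,4) at t=2.0900
    y: enter (6,5) at t=3.2447
    x: enter (7,5) at t=3.5800
    y: enter (7,6) at t=4.3994
    y: enter (7,7) at t=5.5541 ← occupied
  → r_2 = 5.5541
beam 3: φ=0°, α=105°
  dir = (cos 105°, sin 105°) = (-0.2588, 0.9659); from cell (5,2)
  next x-line at t=0.8114, next y-line at t=0.8386; Δt_x=3.8637, Δt_y=1.0353
    x: enter (4,2) at t=0.8114
    y: enter (4,3) at t=0.8386
    y: enter (4,4) at t=1.8738
    y: enter (4,5) at t=2.9091 ← occupied
  → r_3 = 2.9091
beam 4: φ=45°, α=150°
  dir = (cos 150°, sin 150°) = (-0.8660, 0.5000); from cell (5,2)
  next x-line at t=0.2425, next y-line at t=1.6200; Δt_x=1.1547, Δt_y=2.0000
    x: enter (4,2) at t=0.2425
    x: enter (3,2) at t=1.3972 ← occupied
  → r_4 = 1.3972
beam 5: φ=90°, α=195°
  dir = (cos 195°, sin 195°) = (-0.9659, -0.2588); from cell (5,2)
  next x-line at t=0.2174, next y-line at t=0.7341; Δt_x=1.0353, Δt_y=3.8637
    x: enter (4,2) at t=0.2174
    y: enter (4,1) at t=0.7341
    x: enter (3,1) at t=1.2527
    x: enter (2,1) at t=2.2880 ← occupied
  → r_5 = 2.2880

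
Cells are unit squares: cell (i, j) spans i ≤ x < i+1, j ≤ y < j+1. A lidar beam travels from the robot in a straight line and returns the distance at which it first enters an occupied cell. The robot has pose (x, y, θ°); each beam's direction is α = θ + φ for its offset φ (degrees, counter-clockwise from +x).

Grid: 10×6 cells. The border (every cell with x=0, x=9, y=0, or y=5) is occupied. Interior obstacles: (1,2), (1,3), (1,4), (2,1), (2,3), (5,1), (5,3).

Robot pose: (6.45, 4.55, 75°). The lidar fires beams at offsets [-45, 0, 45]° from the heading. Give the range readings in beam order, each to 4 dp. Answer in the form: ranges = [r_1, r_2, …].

beam 1: φ=-45°, α=30°
  dir = (cos 30°, sin 30°) = (0.8660, 0.5000); from cell (6,4)
  next x-line at t=0.6351, next y-line at t=0.9000; Δt_x=1.1547, Δt_y=2.0000
    x: enter (7,4) at t=0.6351
    y: enter (7,5) at t=0.9000 ← occupied
  → r_1 = 0.9000
beam 2: φ=0°, α=75°
  dir = (cos 75°, sin 75°) = (0.2588, 0.9659); from cell (6,4)
  next x-line at t=2.1250, next y-line at t=0.4659; Δt_x=3.8637, Δt_y=1.0353
    y: enter (6,5) at t=0.4659 ← occupied
  → r_2 = 0.4659
beam 3: φ=45°, α=120°
  dir = (cos 120°, sin 120°) = (-0.5000, 0.8660); from cell (6,4)
  next x-line at t=0.9000, next y-line at t=0.5196; Δt_x=2.0000, Δt_y=1.1547
    y: enter (6,5) at t=0.5196 ← occupied
  → r_3 = 0.5196

ranges = [0.9000, 0.4659, 0.5196]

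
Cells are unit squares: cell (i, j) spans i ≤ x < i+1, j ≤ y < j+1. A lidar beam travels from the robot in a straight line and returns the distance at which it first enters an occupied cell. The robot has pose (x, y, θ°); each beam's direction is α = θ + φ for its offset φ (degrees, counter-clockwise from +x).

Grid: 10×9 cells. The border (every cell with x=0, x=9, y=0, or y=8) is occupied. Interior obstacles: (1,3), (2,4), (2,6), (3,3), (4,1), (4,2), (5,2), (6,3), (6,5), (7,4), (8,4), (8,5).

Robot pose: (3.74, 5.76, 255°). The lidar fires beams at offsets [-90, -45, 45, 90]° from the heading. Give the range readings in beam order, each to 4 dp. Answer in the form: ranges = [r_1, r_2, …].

beam 1: φ=-90°, α=165°
  dir = (cos 165°, sin 165°) = (-0.9659, 0.2588); from cell (3,5)
  next x-line at t=0.7661, next y-line at t=0.9273; Δt_x=1.0353, Δt_y=3.8637
    x: enter (2,5) at t=0.7661
    y: enter (2,6) at t=0.9273 ← occupied
  → r_1 = 0.9273
beam 2: φ=-45°, α=210°
  dir = (cos 210°, sin 210°) = (-0.8660, -0.5000); from cell (3,5)
  next x-line at t=0.8545, next y-line at t=1.5200; Δt_x=1.1547, Δt_y=2.0000
    x: enter (2,5) at t=0.8545
    y: enter (2,4) at t=1.5200 ← occupied
  → r_2 = 1.5200
beam 3: φ=45°, α=300°
  dir = (cos 300°, sin 300°) = (0.5000, -0.8660); from cell (3,5)
  next x-line at t=0.5200, next y-line at t=0.8776; Δt_x=2.0000, Δt_y=1.1547
    x: enter (4,5) at t=0.5200
    y: enter (4,4) at t=0.8776
    y: enter (4,3) at t=2.0323
    x: enter (5,3) at t=2.5200
    y: enter (5,2) at t=3.1870 ← occupied
  → r_3 = 3.1870
beam 4: φ=90°, α=345°
  dir = (cos 345°, sin 345°) = (0.9659, -0.2588); from cell (3,5)
  next x-line at t=0.2692, next y-line at t=2.9364; Δt_x=1.0353, Δt_y=3.8637
    x: enter (4,5) at t=0.2692
    x: enter (5,5) at t=1.3044
    x: enter (6,5) at t=2.3397 ← occupied
  → r_4 = 2.3397

ranges = [0.9273, 1.5200, 3.1870, 2.3397]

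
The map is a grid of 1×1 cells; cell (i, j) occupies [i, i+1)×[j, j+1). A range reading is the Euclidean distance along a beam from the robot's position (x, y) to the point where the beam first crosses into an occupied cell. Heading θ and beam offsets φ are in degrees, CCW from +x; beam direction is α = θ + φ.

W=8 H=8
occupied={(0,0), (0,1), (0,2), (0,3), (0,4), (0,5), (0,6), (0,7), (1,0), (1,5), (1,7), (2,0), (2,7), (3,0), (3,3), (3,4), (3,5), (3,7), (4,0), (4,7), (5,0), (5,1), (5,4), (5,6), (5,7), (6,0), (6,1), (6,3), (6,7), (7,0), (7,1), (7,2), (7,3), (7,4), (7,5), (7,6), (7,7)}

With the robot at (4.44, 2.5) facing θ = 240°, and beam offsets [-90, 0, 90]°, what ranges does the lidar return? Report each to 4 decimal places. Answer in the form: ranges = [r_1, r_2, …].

beam 1: φ=-90°, α=150°
  cosα=-0.8660 sinα=0.5000 | (4,2) | tMaxX 0.5081 tMaxY 1.0000 | tΔX 1.1547 tΔY 2.0000
    t=0.5081 [x] (3,2)
    t=1.0000 [y] (3,3) — stop
  → r_1 = 1.0000
beam 2: φ=0°, α=240°
  cosα=-0.5000 sinα=-0.8660 | (4,2) | tMaxX 0.8800 tMaxY 0.5774 | tΔX 2.0000 tΔY 1.1547
    t=0.5774 [y] (4,1)
    t=0.8800 [x] (3,1)
    t=1.7321 [y] (3,0) — stop
  → r_2 = 1.7321
beam 3: φ=90°, α=330°
  cosα=0.8660 sinα=-0.5000 | (4,2) | tMaxX 0.6466 tMaxY 1.0000 | tΔX 1.1547 tΔY 2.0000
    t=0.6466 [x] (5,2)
    t=1.0000 [y] (5,1) — stop
  → r_3 = 1.0000

ranges = [1.0000, 1.7321, 1.0000]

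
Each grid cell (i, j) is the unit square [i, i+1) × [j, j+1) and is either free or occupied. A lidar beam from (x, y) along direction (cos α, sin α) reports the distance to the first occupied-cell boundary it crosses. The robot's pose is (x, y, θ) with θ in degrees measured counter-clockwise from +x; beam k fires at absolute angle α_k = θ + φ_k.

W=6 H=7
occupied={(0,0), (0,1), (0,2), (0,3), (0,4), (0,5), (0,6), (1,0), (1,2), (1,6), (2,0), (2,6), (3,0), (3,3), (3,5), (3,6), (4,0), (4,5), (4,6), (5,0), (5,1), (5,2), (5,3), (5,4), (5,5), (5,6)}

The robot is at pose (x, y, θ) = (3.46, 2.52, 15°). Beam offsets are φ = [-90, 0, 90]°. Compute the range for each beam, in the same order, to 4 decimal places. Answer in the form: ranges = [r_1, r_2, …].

beam 1: φ=-90°, α=285°
  cosα=0.2588 sinα=-0.9659 | (3,2) | tMaxX 2.0864 tMaxY 0.5383 | tΔX 3.8637 tΔY 1.0353
    t=0.5383 [y] (3,1)
    t=1.5736 [y] (3,0) — stop
  → r_1 = 1.5736
beam 2: φ=0°, α=15°
  cosα=0.9659 sinα=0.2588 | (3,2) | tMaxX 0.5590 tMaxY 1.8546 | tΔX 1.0353 tΔY 3.8637
    t=0.5590 [x] (4,2)
    t=1.5943 [x] (5,2) — stop
  → r_2 = 1.5943
beam 3: φ=90°, α=105°
  cosα=-0.2588 sinα=0.9659 | (3,2) | tMaxX 1.7773 tMaxY 0.4969 | tΔX 3.8637 tΔY 1.0353
    t=0.4969 [y] (3,3) — stop
  → r_3 = 0.4969

ranges = [1.5736, 1.5943, 0.4969]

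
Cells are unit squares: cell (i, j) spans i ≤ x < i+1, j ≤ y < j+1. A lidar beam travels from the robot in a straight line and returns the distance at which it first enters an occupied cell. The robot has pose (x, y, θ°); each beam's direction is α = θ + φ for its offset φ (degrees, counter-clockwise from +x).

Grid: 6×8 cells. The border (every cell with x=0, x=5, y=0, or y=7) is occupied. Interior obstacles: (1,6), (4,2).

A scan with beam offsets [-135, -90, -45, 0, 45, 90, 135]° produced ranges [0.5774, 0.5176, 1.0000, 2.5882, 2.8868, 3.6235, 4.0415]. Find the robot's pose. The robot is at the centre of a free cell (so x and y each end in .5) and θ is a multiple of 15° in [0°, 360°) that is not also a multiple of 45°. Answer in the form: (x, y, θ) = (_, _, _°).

(x, y, θ) = (1.5, 3.5, 285°)

Candidates: 22 free-cell centres × 16 headings = 352 poses. Raycast each; keep the one whose scan matches to 4 dp.
  (2.5, 2.5, 345°): beam 1 = 1.7321 ≠ 0.5774 ✗
  (2.5, 5.5, 255°): beam 1 = 1.0000 ≠ 0.5774 ✗
  (3.5, 4.5, 150°): beam 1 = 1.5529 ≠ 0.5774 ✗
  (3.5, 2.5, 345°): beam 1 = 2.8868 ≠ 0.5774 ✗
  …
  (1.5, 3.5, 285°): r_1=0.5774, r_2=0.5176, r_3=1.0000, r_4=2.5882, r_5=2.8868, r_6=3.6235, r_7=4.0415 — all match ✓
No second candidate reproduces the full scan.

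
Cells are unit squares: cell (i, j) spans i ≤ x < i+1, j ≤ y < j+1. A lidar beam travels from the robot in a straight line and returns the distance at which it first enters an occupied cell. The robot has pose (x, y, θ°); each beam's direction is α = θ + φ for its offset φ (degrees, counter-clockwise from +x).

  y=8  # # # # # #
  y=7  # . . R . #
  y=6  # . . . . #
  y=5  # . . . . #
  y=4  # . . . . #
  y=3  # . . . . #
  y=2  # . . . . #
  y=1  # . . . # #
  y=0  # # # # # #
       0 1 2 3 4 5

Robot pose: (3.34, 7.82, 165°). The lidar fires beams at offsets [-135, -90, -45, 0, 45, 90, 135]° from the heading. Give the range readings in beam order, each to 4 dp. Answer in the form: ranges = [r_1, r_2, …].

ranges = [0.3600, 0.1863, 0.2078, 0.6955, 2.7020, 7.0606, 3.3200]

beam 1: φ=-135°, α=30°
  direction (0.8660, 0.5000); cell (3,7); t to first gridline: x 0.7621, y 0.3600 (then +1.1547 / +2.0000)
    (3,8) via y @ 0.3600  # hit
  → r_1 = 0.3600
beam 2: φ=-90°, α=75°
  direction (0.2588, 0.9659); cell (3,7); t to first gridline: x 2.5500, y 0.1863 (then +3.8637 / +1.0353)
    (3,8) via y @ 0.1863  # hit
  → r_2 = 0.1863
beam 3: φ=-45°, α=120°
  direction (-0.5000, 0.8660); cell (3,7); t to first gridline: x 0.6800, y 0.2078 (then +2.0000 / +1.1547)
    (3,8) via y @ 0.2078  # hit
  → r_3 = 0.2078
beam 4: φ=0°, α=165°
  direction (-0.9659, 0.2588); cell (3,7); t to first gridline: x 0.3520, y 0.6955 (then +1.0353 / +3.8637)
    (2,7) via x @ 0.3520
    (2,8) via y @ 0.6955  # hit
  → r_4 = 0.6955
beam 5: φ=45°, α=210°
  direction (-0.8660, -0.5000); cell (3,7); t to first gridline: x 0.3926, y 1.6400 (then +1.1547 / +2.0000)
    (2,7) via x @ 0.3926
    (1,7) via x @ 1.5473
    (1,6) via y @ 1.6400
    (0,6) via x @ 2.7020  # hit
  → r_5 = 2.7020
beam 6: φ=90°, α=255°
  direction (-0.2588, -0.9659); cell (3,7); t to first gridline: x 1.3137, y 0.8489 (then +3.8637 / +1.0353)
    (3,6) via y @ 0.8489
    (2,6) via x @ 1.3137
    (2,5) via y @ 1.8842
    (2,4) via y @ 2.9195
    (2,3) via y @ 3.9548
    (2,2) via y @ 4.9900
    (1,2) via x @ 5.1774
    (1,1) via y @ 6.0253
    (1,0) via y @ 7.0606  # hit
  → r_6 = 7.0606
beam 7: φ=135°, α=300°
  direction (0.5000, -0.8660); cell (3,7); t to first gridline: x 1.3200, y 0.9469 (then +2.0000 / +1.1547)
    (3,6) via y @ 0.9469
    (4,6) via x @ 1.3200
    (4,5) via y @ 2.1016
    (4,4) via y @ 3.2563
    (5,4) via x @ 3.3200  # hit
  → r_7 = 3.3200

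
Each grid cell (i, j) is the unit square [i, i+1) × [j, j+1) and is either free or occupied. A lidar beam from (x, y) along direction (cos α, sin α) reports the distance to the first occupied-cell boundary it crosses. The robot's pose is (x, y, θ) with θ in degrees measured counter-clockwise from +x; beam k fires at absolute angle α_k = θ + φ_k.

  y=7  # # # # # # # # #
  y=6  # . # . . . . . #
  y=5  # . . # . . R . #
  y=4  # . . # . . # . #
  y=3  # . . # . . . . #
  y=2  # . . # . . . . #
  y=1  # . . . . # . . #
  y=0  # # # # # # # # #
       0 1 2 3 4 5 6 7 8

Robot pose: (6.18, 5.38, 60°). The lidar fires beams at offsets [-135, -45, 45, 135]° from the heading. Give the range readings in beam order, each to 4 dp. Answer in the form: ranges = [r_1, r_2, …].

ranges = [0.3934, 1.8842, 1.6771, 2.2569]

beam 1: φ=-135°, α=285°
  d=(0.2588,-0.9659)  start (6,5)  tX=3.1682 tY=0.3934  stride 1/|dx|=3.8637 1/|dy|=1.0353
    cross y-line → (6,4), t=0.3934 (wall)
  → r_1 = 0.3934
beam 2: φ=-45°, α=15°
  d=(0.9659,0.2588)  start (6,5)  tX=0.8489 tY=2.3955  stride 1/|dx|=1.0353 1/|dy|=3.8637
    cross x-line → (7,5), t=0.8489
    cross x-line → (8,5), t=1.8842 (wall)
  → r_2 = 1.8842
beam 3: φ=45°, α=105°
  d=(-0.2588,0.9659)  start (6,5)  tX=0.6955 tY=0.6419  stride 1/|dx|=3.8637 1/|dy|=1.0353
    cross y-line → (6,6), t=0.6419
    cross x-line → (5,6), t=0.6955
    cross y-line → (5,7), t=1.6771 (wall)
  → r_3 = 1.6771
beam 4: φ=135°, α=195°
  d=(-0.9659,-0.2588)  start (6,5)  tX=0.1863 tY=1.4682  stride 1/|dx|=1.0353 1/|dy|=3.8637
    cross x-line → (5,5), t=0.1863
    cross x-line → (4,5), t=1.2216
    cross y-line → (4,4), t=1.4682
    cross x-line → (3,4), t=2.2569 (wall)
  → r_4 = 2.2569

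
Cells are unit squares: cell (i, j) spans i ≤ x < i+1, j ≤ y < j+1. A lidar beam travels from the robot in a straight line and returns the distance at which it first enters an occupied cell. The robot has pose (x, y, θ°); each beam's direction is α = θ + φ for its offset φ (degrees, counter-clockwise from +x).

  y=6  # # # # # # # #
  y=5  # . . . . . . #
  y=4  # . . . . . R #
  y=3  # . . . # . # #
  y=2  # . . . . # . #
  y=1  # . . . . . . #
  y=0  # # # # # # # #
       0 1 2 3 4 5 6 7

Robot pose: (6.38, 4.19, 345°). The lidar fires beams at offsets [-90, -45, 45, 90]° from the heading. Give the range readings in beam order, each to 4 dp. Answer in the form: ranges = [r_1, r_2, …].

ranges = [0.1967, 0.2194, 0.7159, 1.8738]

beam 1: φ=-90°, α=255°
  direction (-0.2588, -0.9659); cell (6,4); t to first gridline: x 1.4682, y 0.1967 (then +3.8637 / +1.0353)
    (6,3) via y @ 0.1967  # hit
  → r_1 = 0.1967
beam 2: φ=-45°, α=300°
  direction (0.5000, -0.8660); cell (6,4); t to first gridline: x 1.2400, y 0.2194 (then +2.0000 / +1.1547)
    (6,3) via y @ 0.2194  # hit
  → r_2 = 0.2194
beam 3: φ=45°, α=30°
  direction (0.8660, 0.5000); cell (6,4); t to first gridline: x 0.7159, y 1.6200 (then +1.1547 / +2.0000)
    (7,4) via x @ 0.7159  # hit
  → r_3 = 0.7159
beam 4: φ=90°, α=75°
  direction (0.2588, 0.9659); cell (6,4); t to first gridline: x 2.3955, y 0.8386 (then +3.8637 / +1.0353)
    (6,5) via y @ 0.8386
    (6,6) via y @ 1.8738  # hit
  → r_4 = 1.8738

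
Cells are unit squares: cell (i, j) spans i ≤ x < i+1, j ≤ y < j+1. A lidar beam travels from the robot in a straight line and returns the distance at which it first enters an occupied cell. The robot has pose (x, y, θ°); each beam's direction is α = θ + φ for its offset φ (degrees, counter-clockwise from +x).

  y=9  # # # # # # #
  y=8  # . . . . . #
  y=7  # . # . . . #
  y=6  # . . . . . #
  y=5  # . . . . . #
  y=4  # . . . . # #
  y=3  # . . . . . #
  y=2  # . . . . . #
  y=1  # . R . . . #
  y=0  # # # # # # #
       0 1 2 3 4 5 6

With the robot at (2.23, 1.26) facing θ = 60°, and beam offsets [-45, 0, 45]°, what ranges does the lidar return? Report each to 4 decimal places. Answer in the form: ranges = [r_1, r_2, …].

beam 1: φ=-45°, α=15°
  dir = (cos 15°, sin 15°) = (0.9659, 0.2588); from cell (2,1)
  next x-line at t=0.7972, next y-line at t=2.8591; Δt_x=1.0353, Δt_y=3.8637
    x: enter (3,1) at t=0.7972
    x: enter (4,1) at t=1.8324
    y: enter (4,2) at t=2.8591
    x: enter (5,2) at t=2.8677
    x: enter (6,2) at t=3.9030 ← occupied
  → r_1 = 3.9030
beam 2: φ=0°, α=60°
  dir = (cos 60°, sin 60°) = (0.5000, 0.8660); from cell (2,1)
  next x-line at t=1.5400, next y-line at t=0.8545; Δt_x=2.0000, Δt_y=1.1547
    y: enter (2,2) at t=0.8545
    x: enter (3,2) at t=1.5400
    y: enter (3,3) at t=2.0092
    y: enter (3,4) at t=3.1639
    x: enter (4,4) at t=3.5400
    y: enter (4,5) at t=4.3186
    y: enter (4,6) at t=5.4733
    x: enter (5,6) at t=5.5400
    y: enter (5,7) at t=6.6280
    x: enter (6,7) at t=7.5400 ← occupied
  → r_2 = 7.5400
beam 3: φ=45°, α=105°
  dir = (cos 105°, sin 105°) = (-0.2588, 0.9659); from cell (2,1)
  next x-line at t=0.8887, next y-line at t=0.7661; Δt_x=3.8637, Δt_y=1.0353
    y: enter (2,2) at t=0.7661
    x: enter (1,2) at t=0.8887
    y: enter (1,3) at t=1.8014
    y: enter (1,4) at t=2.8367
    y: enter (1,5) at t=3.8719
    x: enter (0,5) at t=4.7524 ← occupied
  → r_3 = 4.7524

ranges = [3.9030, 7.5400, 4.7524]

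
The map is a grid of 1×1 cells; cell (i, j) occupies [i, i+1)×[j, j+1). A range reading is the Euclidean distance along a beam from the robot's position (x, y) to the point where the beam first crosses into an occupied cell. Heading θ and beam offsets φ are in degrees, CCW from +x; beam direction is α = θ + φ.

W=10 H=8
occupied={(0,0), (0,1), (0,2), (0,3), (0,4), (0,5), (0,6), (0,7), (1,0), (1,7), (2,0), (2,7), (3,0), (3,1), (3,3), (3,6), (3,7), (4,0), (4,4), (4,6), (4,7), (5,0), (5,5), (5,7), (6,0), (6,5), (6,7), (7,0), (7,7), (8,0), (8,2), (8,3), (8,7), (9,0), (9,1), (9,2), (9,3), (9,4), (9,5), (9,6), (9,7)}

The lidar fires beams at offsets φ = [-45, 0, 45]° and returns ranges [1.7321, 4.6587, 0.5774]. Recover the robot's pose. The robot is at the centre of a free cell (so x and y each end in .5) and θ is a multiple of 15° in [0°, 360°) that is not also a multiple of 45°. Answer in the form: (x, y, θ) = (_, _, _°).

The pose lattice has 39·16 = 624 candidates. Test each by forward raycasting.
  (4.5, 5.5, 30°): beam 1 = 0.5176 ≠ 1.7321 ✗
  (7.5, 1.5, 165°): beam 1 = 4.0415 ≠ 1.7321 ✗
  (1.5, 3.5, 60°): beam 1 = 1.5529 ≠ 1.7321 ✗
  (2.5, 5.5, 120°): beam 1 = 1.5529 ≠ 1.7321 ✗
  (1.5, 4.5, 105°): beam 1 = 2.8868 ≠ 1.7321 ✗
  …
  (8.5, 4.5, 195°): r_1=1.7321, r_2=4.6587, r_3=0.5774 — all match ✓
Unique over the lattice → pose = (8.5, 4.5, 195°).

(x, y, θ) = (8.5, 4.5, 195°)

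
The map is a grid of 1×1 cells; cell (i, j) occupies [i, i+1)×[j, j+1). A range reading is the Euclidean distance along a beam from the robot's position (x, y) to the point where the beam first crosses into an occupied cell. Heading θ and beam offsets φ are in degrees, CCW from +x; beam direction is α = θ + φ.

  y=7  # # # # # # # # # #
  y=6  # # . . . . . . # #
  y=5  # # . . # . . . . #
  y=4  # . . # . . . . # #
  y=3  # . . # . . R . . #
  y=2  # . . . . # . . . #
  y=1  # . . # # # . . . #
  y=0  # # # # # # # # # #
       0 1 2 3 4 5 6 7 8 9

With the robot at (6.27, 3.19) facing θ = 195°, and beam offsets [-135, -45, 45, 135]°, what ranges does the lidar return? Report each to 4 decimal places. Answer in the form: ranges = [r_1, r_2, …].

beam 1: φ=-135°, α=60°
  d=(0.5000,0.8660)  start (6,3)  tX=1.4600 tY=0.9353  stride 1/|dx|=2.0000 1/|dy|=1.1547
    cross y-line → (6,4), t=0.9353
    cross x-line → (7,4), t=1.4600
    cross y-line → (7,5), t=2.0900
    cross y-line → (7,6), t=3.2447
    cross x-line → (8,6), t=3.4600 (wall)
  → r_1 = 3.4600
beam 2: φ=-45°, α=150°
  d=(-0.8660,0.5000)  start (6,3)  tX=0.3118 tY=1.6200  stride 1/|dx|=1.1547 1/|dy|=2.0000
    cross x-line → (5,3), t=0.3118
    cross x-line → (4,3), t=1.4665
    cross y-line → (4,4), t=1.6200
    cross x-line → (3,4), t=2.6212 (wall)
  → r_2 = 2.6212
beam 3: φ=45°, α=240°
  d=(-0.5000,-0.8660)  start (6,3)  tX=0.5400 tY=0.2194  stride 1/|dx|=2.0000 1/|dy|=1.1547
    cross y-line → (6,2), t=0.2194
    cross x-line → (5,2), t=0.5400 (wall)
  → r_3 = 0.5400
beam 4: φ=135°, α=330°
  d=(0.8660,-0.5000)  start (6,3)  tX=0.8429 tY=0.3800  stride 1/|dx|=1.1547 1/|dy|=2.0000
    cross y-line → (6,2), t=0.3800
    cross x-line → (7,2), t=0.8429
    cross x-line → (8,2), t=1.9976
    cross y-line → (8,1), t=2.3800
    cross x-line → (9,1), t=3.1523 (wall)
  → r_4 = 3.1523

ranges = [3.4600, 2.6212, 0.5400, 3.1523]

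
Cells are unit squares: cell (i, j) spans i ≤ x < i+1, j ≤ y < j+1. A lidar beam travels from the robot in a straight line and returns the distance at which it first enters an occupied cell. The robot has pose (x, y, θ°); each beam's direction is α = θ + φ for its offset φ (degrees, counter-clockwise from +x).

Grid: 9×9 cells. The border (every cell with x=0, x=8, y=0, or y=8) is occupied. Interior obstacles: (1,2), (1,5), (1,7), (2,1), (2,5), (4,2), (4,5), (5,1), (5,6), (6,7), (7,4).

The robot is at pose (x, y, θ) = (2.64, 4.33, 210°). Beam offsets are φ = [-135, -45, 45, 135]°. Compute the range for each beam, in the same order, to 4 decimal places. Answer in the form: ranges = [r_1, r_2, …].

beam 1: φ=-135°, α=75°
  direction (0.2588, 0.9659); cell (2,4); t to first gridline: x 1.3909, y 0.6936 (then +3.8637 / +1.0353)
    (2,5) via y @ 0.6936  # hit
  → r_1 = 0.6936
beam 2: φ=-45°, α=165°
  direction (-0.9659, 0.2588); cell (2,4); t to first gridline: x 0.6626, y 2.5887 (then +1.0353 / +3.8637)
    (1,4) via x @ 0.6626
    (0,4) via x @ 1.6979  # hit
  → r_2 = 1.6979
beam 3: φ=45°, α=255°
  direction (-0.2588, -0.9659); cell (2,4); t to first gridline: x 2.4728, y 0.3416 (then +3.8637 / +1.0353)
    (2,3) via y @ 0.3416
    (2,2) via y @ 1.3769
    (2,1) via y @ 2.4122  # hit
  → r_3 = 2.4122
beam 4: φ=135°, α=345°
  direction (0.9659, -0.2588); cell (2,4); t to first gridline: x 0.3727, y 1.2750 (then +1.0353 / +3.8637)
    (3,4) via x @ 0.3727
    (3,3) via y @ 1.2750
    (4,3) via x @ 1.4080
    (5,3) via x @ 2.4433
    (6,3) via x @ 3.4785
    (7,3) via x @ 4.5138
    (7,2) via y @ 5.1387
    (8,2) via x @ 5.5491  # hit
  → r_4 = 5.5491

ranges = [0.6936, 1.6979, 2.4122, 5.5491]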